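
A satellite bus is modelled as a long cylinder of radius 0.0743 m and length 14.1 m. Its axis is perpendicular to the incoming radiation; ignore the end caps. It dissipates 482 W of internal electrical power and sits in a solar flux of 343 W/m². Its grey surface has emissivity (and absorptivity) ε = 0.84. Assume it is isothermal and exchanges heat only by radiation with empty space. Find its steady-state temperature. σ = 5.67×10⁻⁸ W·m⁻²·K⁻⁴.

T ≈ 243 K

At steady state, absorbed solar power + internal power = radiated power.
Absorbed: α·S·A_cross = 0.84·343·2.095 = 603.7 W (cross-section 2rL).
Total input = 603.7 + 482 = 1086 W.
Radiated: εσ·A_surf·T⁴ with A_surf = 2πrL = 6.582 m².
T⁴ = 1086/(0.84·5.67×10⁻⁸·6.582) = 3.463×10⁹ K⁴.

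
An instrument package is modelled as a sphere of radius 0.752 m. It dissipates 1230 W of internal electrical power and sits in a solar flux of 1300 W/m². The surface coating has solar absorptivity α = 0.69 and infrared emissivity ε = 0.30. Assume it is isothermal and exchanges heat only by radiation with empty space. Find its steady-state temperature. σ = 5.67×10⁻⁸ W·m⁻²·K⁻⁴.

T ≈ 391 K

At steady state, absorbed solar power + internal power = radiated power.
Absorbed: α·S·A_cross = 0.69·1300·1.777 = 1594 W (cross-section πr²).
Total input = 1594 + 1230 = 2824 W.
Radiated: εσ·A_surf·T⁴ with A_surf = 4πr² = 7.106 m².
T⁴ = 2824/(0.30·5.67×10⁻⁸·7.106) = 2.336×10¹⁰ K⁴.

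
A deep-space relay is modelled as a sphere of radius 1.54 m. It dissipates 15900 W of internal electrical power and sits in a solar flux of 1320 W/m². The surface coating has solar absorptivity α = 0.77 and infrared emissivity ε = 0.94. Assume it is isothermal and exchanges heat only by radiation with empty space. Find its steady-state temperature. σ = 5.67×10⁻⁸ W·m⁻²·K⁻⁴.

At steady state, absorbed solar power + internal power = radiated power.
Absorbed: α·S·A_cross = 0.77·1320·7.451 = 7573 W (cross-section πr²).
Total input = 7573 + 15900 = 23470 W.
Radiated: εσ·A_surf·T⁴ with A_surf = 4πr² = 29.80 m².
T⁴ = 23470/(0.94·5.67×10⁻⁸·29.80) = 1.478×10¹⁰ K⁴.

T ≈ 349 K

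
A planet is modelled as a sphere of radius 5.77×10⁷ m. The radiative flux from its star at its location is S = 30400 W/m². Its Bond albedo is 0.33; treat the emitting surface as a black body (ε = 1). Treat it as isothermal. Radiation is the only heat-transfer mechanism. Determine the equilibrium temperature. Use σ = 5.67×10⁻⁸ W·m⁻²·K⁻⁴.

At equilibrium, absorbed power = emitted power.
Absorbing cross-section = πr² = 1.046×10¹⁶ m²; emitting surface = 4πr² = 4.184×10¹⁶ m² (ratio 4).
(1−a)S·A_cross = εσ·A_surf·T⁴  ⇒  T⁴ = (1−a)S/(4σ).
T⁴ = 0.670·30400/(4·5.67×10⁻⁸) = 8.981×10¹⁰ K⁴.
T = (8.981×10¹⁰)^(1/4).

T ≈ 547 K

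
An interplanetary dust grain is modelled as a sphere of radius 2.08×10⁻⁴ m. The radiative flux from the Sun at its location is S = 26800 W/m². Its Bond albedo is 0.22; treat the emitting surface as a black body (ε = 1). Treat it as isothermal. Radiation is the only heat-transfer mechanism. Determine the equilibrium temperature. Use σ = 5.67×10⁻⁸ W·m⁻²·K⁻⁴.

At equilibrium, absorbed power = emitted power.
Absorbing cross-section = πr² = 1.359×10⁻⁷ m²; emitting surface = 4πr² = 5.437×10⁻⁷ m² (ratio 4).
(1−a)S·A_cross = εσ·A_surf·T⁴  ⇒  T⁴ = (1−a)S/(4σ).
T⁴ = 0.780·26800/(4·5.67×10⁻⁸) = 9.217×10¹⁰ K⁴.
T = (9.217×10¹⁰)^(1/4).

T ≈ 551 K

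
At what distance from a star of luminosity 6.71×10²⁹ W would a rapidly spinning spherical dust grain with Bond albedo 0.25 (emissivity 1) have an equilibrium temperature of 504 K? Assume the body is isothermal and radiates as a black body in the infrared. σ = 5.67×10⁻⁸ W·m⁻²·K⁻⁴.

d ≈ 1.65×10¹² m

For an isothermal black-emitting sphere, (1−a)S·πr² = σ·4πr²·T⁴ ⇒ S = 4σT⁴/(1−a).
S = 4·5.67×10⁻⁸·(504)⁴/0.750 = 19510 W/m².
Flux falls as S = L/(4πd²), so d = √(L/(4πS)) = √(6.71×10²⁹/(4π·19510)).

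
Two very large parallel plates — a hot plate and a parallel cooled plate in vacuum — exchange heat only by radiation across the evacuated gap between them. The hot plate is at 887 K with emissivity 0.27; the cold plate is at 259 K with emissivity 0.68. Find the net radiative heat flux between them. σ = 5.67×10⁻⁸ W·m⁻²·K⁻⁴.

q ≈ 8350 W/m²

For two infinite grey parallel plates, q = σ(T₁⁴ − T₂⁴)/(1/ε₁ + 1/ε₂ − 1).
T₁⁴ − T₂⁴ = 6.190×10¹¹ − 4.500×10⁹ = 6.145×10¹¹ K⁴.
1/ε₁ + 1/ε₂ − 1 = 3.704 + 1.471 − 1 = 4.174.
q = 5.67×10⁻⁸ × 6.145×10¹¹ / 4.174.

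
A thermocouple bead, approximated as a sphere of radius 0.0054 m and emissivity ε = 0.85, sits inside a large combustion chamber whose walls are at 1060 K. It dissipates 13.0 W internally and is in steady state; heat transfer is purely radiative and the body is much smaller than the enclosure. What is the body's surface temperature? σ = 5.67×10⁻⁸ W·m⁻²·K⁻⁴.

For a small grey body in a large enclosure, net radiated power = εσA(T⁴ − T_w⁴).
Steady state: P = εσA(T⁴ − T_w⁴) with A = 4πr² = 3.664×10⁻⁴ m².
T⁴ = P/(εσA) + T_w⁴ = 13.0/(0.85·5.67×10⁻⁸·3.664×10⁻⁴) + (1060)⁴
    = 7.361×10¹¹ + 1.262×10¹² = 1.999×10¹² K⁴.

T ≈ 1190 K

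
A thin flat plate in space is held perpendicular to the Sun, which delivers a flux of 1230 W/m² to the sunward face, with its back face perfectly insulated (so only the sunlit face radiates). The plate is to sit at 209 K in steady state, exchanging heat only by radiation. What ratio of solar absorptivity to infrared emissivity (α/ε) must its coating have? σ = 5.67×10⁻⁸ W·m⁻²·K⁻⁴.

α/ε ≈ 0.0880

Balance: αS·A = εσ·1A·T⁴ ⇒ α/ε = σT⁴/S.
α/ε = 5.67×10⁻⁸·(209)⁴/1230 = 5.67×10⁻⁸·1.908×10⁹/1230.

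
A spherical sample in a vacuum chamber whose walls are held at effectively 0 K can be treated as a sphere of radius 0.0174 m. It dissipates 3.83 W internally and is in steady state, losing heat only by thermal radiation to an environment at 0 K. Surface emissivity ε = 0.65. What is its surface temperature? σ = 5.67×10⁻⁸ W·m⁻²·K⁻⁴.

T ≈ 407 K

Steady state: internal power = radiated power, P = εσA T⁴.
Radiating area A = 4πr² = 0.003805 m².
T⁴ = P/(εσA) = 3.83/(0.65·5.67×10⁻⁸·0.003805) = 2.731×10¹⁰ K⁴.
T = (2.731×10¹⁰)^(1/4).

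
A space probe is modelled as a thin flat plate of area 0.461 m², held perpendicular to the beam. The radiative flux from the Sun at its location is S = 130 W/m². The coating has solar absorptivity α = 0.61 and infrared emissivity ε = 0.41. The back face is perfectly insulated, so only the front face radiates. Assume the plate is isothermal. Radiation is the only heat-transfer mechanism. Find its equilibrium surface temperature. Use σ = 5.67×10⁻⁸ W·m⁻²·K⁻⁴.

T ≈ 242 K

At equilibrium, absorbed power = emitted power.
Absorbing cross-section = A = 0.4610 m²; emitting surface = A = 0.4610 m² (ratio 1).
αS·A_cross = εσ·A_surf·T⁴  ⇒  T⁴ = αS/(ε·1σ).
T⁴ = 0.610·130/(0.41·1·5.67×10⁻⁸) = 3.411×10⁹ K⁴.
T = (3.411×10⁹)^(1/4).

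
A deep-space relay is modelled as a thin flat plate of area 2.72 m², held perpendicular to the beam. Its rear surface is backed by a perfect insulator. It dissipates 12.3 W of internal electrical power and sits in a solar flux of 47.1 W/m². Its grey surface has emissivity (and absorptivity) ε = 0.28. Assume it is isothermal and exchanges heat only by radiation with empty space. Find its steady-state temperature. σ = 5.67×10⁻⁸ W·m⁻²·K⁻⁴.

T ≈ 183 K

At steady state, absorbed solar power + internal power = radiated power.
Absorbed: α·S·A_cross = 0.28·47.1·2.720 = 35.87 W (cross-section A).
Total input = 35.87 + 12.3 = 48.17 W.
Radiated: εσ·A_surf·T⁴ with A_surf = A = 2.720 m².
T⁴ = 48.17/(0.28·5.67×10⁻⁸·2.720) = 1.116×10⁹ K⁴.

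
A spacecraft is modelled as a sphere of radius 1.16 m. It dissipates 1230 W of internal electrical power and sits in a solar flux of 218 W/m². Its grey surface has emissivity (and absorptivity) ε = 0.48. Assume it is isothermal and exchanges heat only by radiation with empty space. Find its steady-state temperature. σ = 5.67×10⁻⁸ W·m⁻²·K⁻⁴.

T ≈ 246 K

At steady state, absorbed solar power + internal power = radiated power.
Absorbed: α·S·A_cross = 0.48·218·4.227 = 442.3 W (cross-section πr²).
Total input = 442.3 + 1230 = 1672 W.
Radiated: εσ·A_surf·T⁴ with A_surf = 4πr² = 16.91 m².
T⁴ = 1672/(0.48·5.67×10⁻⁸·16.91) = 3.634×10⁹ K⁴.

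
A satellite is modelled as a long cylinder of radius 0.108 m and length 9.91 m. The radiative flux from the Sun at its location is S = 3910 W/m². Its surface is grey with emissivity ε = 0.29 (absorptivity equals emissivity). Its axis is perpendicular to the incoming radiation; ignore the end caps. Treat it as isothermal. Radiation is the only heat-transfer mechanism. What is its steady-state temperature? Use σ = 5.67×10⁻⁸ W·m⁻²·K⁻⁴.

T ≈ 385 K

At equilibrium, absorbed power = emitted power.
Absorbing cross-section = 2rL = 2.141 m²; emitting surface = 2πrL = 6.725 m² (ratio π).
εS·A_cross = εσ·A_surf·T⁴  ⇒  T⁴ = S/(πσ)   (ε cancels).
T⁴ = 3910/(π·5.67×10⁻⁸) = 2.195×10¹⁰ K⁴.
T = (2.195×10¹⁰)^(1/4).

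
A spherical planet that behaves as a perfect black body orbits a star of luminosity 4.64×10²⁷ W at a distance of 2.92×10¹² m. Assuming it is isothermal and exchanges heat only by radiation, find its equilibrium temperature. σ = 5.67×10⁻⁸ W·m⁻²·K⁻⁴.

First find the stellar flux at distance d: S = L/(4πd²) = 4.64×10²⁷/(4π·(2.92×10¹²)²) = 43.31 W/m².
For an isothermal sphere, absorbed (1−a)S·πr² = emitted σ·4πr²·T⁴, so T⁴ = (1−a)S/(4σ).
T⁴ = 1.00·43.31/(4·5.67×10⁻⁸) = 1.909×10⁸ K⁴.

T ≈ 118 K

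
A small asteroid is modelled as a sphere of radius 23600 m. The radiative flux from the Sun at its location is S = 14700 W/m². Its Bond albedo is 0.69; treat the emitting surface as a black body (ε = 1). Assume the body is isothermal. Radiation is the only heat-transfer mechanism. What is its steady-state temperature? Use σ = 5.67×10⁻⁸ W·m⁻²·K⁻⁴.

T ≈ 376 K

At equilibrium, absorbed power = emitted power.
Absorbing cross-section = πr² = 1.750×10⁹ m²; emitting surface = 4πr² = 6.999×10⁹ m² (ratio 4).
(1−a)S·A_cross = εσ·A_surf·T⁴  ⇒  T⁴ = (1−a)S/(4σ).
T⁴ = 0.310·14700/(4·5.67×10⁻⁸) = 2.009×10¹⁰ K⁴.
T = (2.009×10¹⁰)^(1/4).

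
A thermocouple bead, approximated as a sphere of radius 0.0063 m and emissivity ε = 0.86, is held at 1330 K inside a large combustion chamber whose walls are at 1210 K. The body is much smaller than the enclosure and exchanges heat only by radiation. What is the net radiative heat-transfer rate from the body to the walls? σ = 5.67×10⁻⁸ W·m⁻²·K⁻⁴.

For a small grey body in a large enclosure: P_net = εσA(T_body⁴ − T_wall⁴).
A = 4πr² = 4.988×10⁻⁴ m²; T_body⁴ − T_wall⁴ = 3.129×10¹² − 2.144×10¹² = 9.854×10¹¹ K⁴.
|P_net| = 0.86·5.67×10⁻⁸·4.988×10⁻⁴·9.854×10¹¹.

P_net ≈ 24.0 W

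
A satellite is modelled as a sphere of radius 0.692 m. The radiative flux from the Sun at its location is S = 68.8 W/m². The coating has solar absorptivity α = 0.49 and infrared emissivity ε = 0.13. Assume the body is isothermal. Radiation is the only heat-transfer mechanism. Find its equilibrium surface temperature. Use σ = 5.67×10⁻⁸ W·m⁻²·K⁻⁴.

T ≈ 184 K

At equilibrium, absorbed power = emitted power.
Absorbing cross-section = πr² = 1.504 m²; emitting surface = 4πr² = 6.018 m² (ratio 4).
αS·A_cross = εσ·A_surf·T⁴  ⇒  T⁴ = αS/(ε·4σ).
T⁴ = 0.490·68.8/(0.13·4·5.67×10⁻⁸) = 1.143×10⁹ K⁴.
T = (1.143×10⁹)^(1/4).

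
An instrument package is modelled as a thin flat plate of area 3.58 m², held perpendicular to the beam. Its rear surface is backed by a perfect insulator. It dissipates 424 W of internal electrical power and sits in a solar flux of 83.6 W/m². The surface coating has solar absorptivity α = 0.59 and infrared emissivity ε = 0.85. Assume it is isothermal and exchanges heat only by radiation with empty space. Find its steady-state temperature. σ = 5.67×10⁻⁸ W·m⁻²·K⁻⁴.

T ≈ 243 K

At steady state, absorbed solar power + internal power = radiated power.
Absorbed: α·S·A_cross = 0.59·83.6·3.580 = 176.6 W (cross-section A).
Total input = 176.6 + 424 = 600.6 W.
Radiated: εσ·A_surf·T⁴ with A_surf = A = 3.580 m².
T⁴ = 600.6/(0.85·5.67×10⁻⁸·3.580) = 3.481×10⁹ K⁴.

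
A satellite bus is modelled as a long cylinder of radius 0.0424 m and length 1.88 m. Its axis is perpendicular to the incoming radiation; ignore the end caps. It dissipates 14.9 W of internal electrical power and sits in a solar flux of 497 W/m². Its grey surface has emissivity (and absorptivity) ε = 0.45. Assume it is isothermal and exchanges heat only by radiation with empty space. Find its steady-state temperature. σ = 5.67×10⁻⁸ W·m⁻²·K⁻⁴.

At steady state, absorbed solar power + internal power = radiated power.
Absorbed: α·S·A_cross = 0.45·497·0.1594 = 35.66 W (cross-section 2rL).
Total input = 35.66 + 14.9 = 50.56 W.
Radiated: εσ·A_surf·T⁴ with A_surf = 2πrL = 0.5008 m².
T⁴ = 50.56/(0.45·5.67×10⁻⁸·0.5008) = 3.956×10⁹ K⁴.

T ≈ 251 K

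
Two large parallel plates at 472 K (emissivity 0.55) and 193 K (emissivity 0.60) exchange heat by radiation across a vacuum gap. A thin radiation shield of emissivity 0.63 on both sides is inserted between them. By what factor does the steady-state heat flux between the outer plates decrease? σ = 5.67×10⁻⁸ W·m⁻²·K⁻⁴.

Without shield: q₀ = σΔ(T⁴)/(1/ε₁+1/ε₂−1) with denominator 2.485.
With shield the two gaps are in series; the resistances add: (1/ε₁+1/ε_s−1)+(1/ε_s+1/ε₂−1) = 2.405+2.254 = 4.659.
Heat-flux ratio q₀/q = 4.659/2.485.

factor ≈ 1.88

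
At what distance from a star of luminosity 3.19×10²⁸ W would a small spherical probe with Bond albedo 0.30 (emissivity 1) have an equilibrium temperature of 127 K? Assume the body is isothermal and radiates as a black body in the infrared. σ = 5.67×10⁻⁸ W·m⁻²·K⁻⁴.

For an isothermal black-emitting sphere, (1−a)S·πr² = σ·4πr²·T⁴ ⇒ S = 4σT⁴/(1−a).
S = 4·5.67×10⁻⁸·(127)⁴/0.700 = 84.29 W/m².
Flux falls as S = L/(4πd²), so d = √(L/(4πS)) = √(3.19×10²⁸/(4π·84.29)).

d ≈ 5.49×10¹² m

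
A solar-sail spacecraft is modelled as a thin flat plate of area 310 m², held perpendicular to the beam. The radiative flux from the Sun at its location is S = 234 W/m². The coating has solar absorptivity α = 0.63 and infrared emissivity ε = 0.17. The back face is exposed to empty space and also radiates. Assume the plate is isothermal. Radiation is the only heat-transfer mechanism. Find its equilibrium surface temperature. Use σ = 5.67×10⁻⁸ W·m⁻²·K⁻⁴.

At equilibrium, absorbed power = emitted power.
Absorbing cross-section = A = 310.0 m²; emitting surface = 2A = 620.0 m² (ratio 2).
αS·A_cross = εσ·A_surf·T⁴  ⇒  T⁴ = αS/(ε·2σ).
T⁴ = 0.630·234/(0.17·2·5.67×10⁻⁸) = 7.647×10⁹ K⁴.
T = (7.647×10⁹)^(1/4).

T ≈ 296 K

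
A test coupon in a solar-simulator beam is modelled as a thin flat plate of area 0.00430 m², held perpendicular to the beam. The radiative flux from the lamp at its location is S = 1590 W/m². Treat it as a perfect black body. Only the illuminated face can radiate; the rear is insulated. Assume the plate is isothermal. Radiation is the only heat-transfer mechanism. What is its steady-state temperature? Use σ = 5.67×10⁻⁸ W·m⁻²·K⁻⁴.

T ≈ 409 K

At equilibrium, absorbed power = emitted power.
Absorbing cross-section = A = 0.004300 m²; emitting surface = A = 0.004300 m² (ratio 1).
S·A_cross = εσ·A_surf·T⁴  ⇒  T⁴ = S/(1σ).
T⁴ = 1.00·1590/(1·5.67×10⁻⁸) = 2.804×10¹⁰ K⁴.
T = (2.804×10¹⁰)^(1/4).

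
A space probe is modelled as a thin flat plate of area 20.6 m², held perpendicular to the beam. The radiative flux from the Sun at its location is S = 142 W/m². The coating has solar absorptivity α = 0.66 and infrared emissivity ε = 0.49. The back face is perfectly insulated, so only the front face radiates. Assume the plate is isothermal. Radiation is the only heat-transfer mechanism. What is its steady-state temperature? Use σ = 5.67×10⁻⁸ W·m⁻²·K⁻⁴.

T ≈ 241 K

At equilibrium, absorbed power = emitted power.
Absorbing cross-section = A = 20.60 m²; emitting surface = A = 20.60 m² (ratio 1).
αS·A_cross = εσ·A_surf·T⁴  ⇒  T⁴ = αS/(ε·1σ).
T⁴ = 0.660·142/(0.49·1·5.67×10⁻⁸) = 3.373×10⁹ K⁴.
T = (3.373×10⁹)^(1/4).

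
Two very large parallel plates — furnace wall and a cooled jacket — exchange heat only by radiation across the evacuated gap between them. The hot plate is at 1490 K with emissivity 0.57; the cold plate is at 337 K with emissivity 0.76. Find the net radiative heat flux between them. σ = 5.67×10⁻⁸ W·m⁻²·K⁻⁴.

q ≈ 1.35×10⁵ W/m²

For two infinite grey parallel plates, q = σ(T₁⁴ − T₂⁴)/(1/ε₁ + 1/ε₂ − 1).
T₁⁴ − T₂⁴ = 4.929×10¹² − 1.290×10¹⁰ = 4.916×10¹² K⁴.
1/ε₁ + 1/ε₂ − 1 = 1.754 + 1.316 − 1 = 2.070.
q = 5.67×10⁻⁸ × 4.916×10¹² / 2.070.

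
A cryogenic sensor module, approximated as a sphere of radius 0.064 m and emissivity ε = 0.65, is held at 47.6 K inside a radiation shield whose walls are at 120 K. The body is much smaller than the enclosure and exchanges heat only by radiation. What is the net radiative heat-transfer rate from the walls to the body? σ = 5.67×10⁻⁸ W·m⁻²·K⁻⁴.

For a small grey body in a large enclosure: P_net = εσA(T_body⁴ − T_wall⁴).
A = 4πr² = 0.05147 m²; T_body⁴ − T_wall⁴ = 5.134×10⁶ − 2.074×10⁸ = -2.022×10⁸ K⁴.
|P_net| = 0.65·5.67×10⁻⁸·0.05147·2.022×10⁸.

P_net ≈ 0.384 W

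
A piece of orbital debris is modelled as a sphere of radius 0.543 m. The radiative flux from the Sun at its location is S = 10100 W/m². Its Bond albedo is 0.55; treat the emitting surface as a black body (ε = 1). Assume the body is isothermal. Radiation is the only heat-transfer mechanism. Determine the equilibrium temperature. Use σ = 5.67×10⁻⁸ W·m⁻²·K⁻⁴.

T ≈ 376 K

At equilibrium, absorbed power = emitted power.
Absorbing cross-section = πr² = 0.9263 m²; emitting surface = 4πr² = 3.705 m² (ratio 4).
(1−a)S·A_cross = εσ·A_surf·T⁴  ⇒  T⁴ = (1−a)S/(4σ).
T⁴ = 0.450·10100/(4·5.67×10⁻⁸) = 2.004×10¹⁰ K⁴.
T = (2.004×10¹⁰)^(1/4).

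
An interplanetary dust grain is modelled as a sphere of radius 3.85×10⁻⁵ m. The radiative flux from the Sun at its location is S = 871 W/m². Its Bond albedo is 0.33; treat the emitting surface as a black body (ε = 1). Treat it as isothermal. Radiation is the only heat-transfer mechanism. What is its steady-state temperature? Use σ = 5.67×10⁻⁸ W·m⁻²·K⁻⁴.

T ≈ 225 K

At equilibrium, absorbed power = emitted power.
Absorbing cross-section = πr² = 4.657×10⁻⁹ m²; emitting surface = 4πr² = 1.863×10⁻⁸ m² (ratio 4).
(1−a)S·A_cross = εσ·A_surf·T⁴  ⇒  T⁴ = (1−a)S/(4σ).
T⁴ = 0.670·871/(4·5.67×10⁻⁸) = 2.573×10⁹ K⁴.
T = (2.573×10⁹)^(1/4).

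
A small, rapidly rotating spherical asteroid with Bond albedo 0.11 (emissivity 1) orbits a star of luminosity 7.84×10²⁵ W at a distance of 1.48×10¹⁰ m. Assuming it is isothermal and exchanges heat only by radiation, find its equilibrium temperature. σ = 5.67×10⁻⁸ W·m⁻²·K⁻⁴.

First find the stellar flux at distance d: S = L/(4πd²) = 7.84×10²⁵/(4π·(1.48×10¹⁰)²) = 28480 W/m².
For an isothermal sphere, absorbed (1−a)S·πr² = emitted σ·4πr²·T⁴, so T⁴ = (1−a)S/(4σ).
T⁴ = 0.890·28480/(4·5.67×10⁻⁸) = 1.118×10¹¹ K⁴.

T ≈ 578 K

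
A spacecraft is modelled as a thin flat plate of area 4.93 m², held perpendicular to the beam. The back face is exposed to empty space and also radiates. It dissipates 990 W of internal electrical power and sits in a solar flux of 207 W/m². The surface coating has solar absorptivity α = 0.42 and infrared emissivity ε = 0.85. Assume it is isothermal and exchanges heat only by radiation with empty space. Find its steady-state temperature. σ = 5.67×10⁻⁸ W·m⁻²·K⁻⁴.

At steady state, absorbed solar power + internal power = radiated power.
Absorbed: α·S·A_cross = 0.42·207·4.930 = 428.6 W (cross-section A).
Total input = 428.6 + 990 = 1419 W.
Radiated: εσ·A_surf·T⁴ with A_surf = 2A = 9.860 m².
T⁴ = 1419/(0.85·5.67×10⁻⁸·9.860) = 2.985×10⁹ K⁴.

T ≈ 234 K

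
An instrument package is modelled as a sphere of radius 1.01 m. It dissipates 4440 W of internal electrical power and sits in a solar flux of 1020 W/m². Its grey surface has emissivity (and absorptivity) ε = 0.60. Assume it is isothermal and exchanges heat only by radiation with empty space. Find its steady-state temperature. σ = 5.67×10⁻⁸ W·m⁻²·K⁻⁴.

T ≈ 348 K

At steady state, absorbed solar power + internal power = radiated power.
Absorbed: α·S·A_cross = 0.60·1020·3.205 = 1961 W (cross-section πr²).
Total input = 1961 + 4440 = 6401 W.
Radiated: εσ·A_surf·T⁴ with A_surf = 4πr² = 12.82 m².
T⁴ = 6401/(0.60·5.67×10⁻⁸·12.82) = 1.468×10¹⁰ K⁴.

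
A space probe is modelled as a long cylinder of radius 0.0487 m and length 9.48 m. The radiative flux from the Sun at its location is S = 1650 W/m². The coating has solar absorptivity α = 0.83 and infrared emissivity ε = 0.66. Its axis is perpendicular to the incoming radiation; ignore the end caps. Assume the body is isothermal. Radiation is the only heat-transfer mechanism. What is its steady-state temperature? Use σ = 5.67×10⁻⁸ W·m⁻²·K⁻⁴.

At equilibrium, absorbed power = emitted power.
Absorbing cross-section = 2rL = 0.9234 m²; emitting surface = 2πrL = 2.901 m² (ratio π).
αS·A_cross = εσ·A_surf·T⁴  ⇒  T⁴ = αS/(ε·πσ).
T⁴ = 0.830·1650/(0.66·π·5.67×10⁻⁸) = 1.165×10¹⁰ K⁴.
T = (1.165×10¹⁰)^(1/4).

T ≈ 329 K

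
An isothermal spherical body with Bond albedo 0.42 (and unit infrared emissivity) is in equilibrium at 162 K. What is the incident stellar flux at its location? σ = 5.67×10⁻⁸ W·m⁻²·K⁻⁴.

(1−a)S·πr² = σ·4πr²·T⁴ ⇒ S = 4σT⁴/(1−a).
S = 4·5.67×10⁻⁸·6.887×10⁸/0.580.

S ≈ 269 W/m²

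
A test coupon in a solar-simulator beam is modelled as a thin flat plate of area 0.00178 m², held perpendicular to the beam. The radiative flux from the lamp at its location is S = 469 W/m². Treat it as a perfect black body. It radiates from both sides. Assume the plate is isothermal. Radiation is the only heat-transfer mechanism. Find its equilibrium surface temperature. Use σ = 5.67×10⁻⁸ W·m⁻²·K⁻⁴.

T ≈ 254 K

At equilibrium, absorbed power = emitted power.
Absorbing cross-section = A = 0.001780 m²; emitting surface = 2A = 0.003560 m² (ratio 2).
S·A_cross = εσ·A_surf·T⁴  ⇒  T⁴ = S/(2σ).
T⁴ = 1.00·469/(2·5.67×10⁻⁸) = 4.136×10⁹ K⁴.
T = (4.136×10⁹)^(1/4).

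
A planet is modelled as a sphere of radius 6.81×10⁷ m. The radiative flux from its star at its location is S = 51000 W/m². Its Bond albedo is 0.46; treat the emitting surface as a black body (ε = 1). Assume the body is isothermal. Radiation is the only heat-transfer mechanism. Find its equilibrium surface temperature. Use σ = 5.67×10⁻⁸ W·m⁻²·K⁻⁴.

T ≈ 590 K

At equilibrium, absorbed power = emitted power.
Absorbing cross-section = πr² = 1.457×10¹⁶ m²; emitting surface = 4πr² = 5.828×10¹⁶ m² (ratio 4).
(1−a)S·A_cross = εσ·A_surf·T⁴  ⇒  T⁴ = (1−a)S/(4σ).
T⁴ = 0.540·51000/(4·5.67×10⁻⁸) = 1.214×10¹¹ K⁴.
T = (1.214×10¹¹)^(1/4).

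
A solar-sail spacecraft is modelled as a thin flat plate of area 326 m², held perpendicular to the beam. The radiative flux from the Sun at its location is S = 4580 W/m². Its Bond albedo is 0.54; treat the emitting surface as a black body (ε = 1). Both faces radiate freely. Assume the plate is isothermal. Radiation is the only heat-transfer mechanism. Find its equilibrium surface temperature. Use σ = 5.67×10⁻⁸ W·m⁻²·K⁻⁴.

T ≈ 369 K

At equilibrium, absorbed power = emitted power.
Absorbing cross-section = A = 326.0 m²; emitting surface = 2A = 652.0 m² (ratio 2).
(1−a)S·A_cross = εσ·A_surf·T⁴  ⇒  T⁴ = (1−a)S/(2σ).
T⁴ = 0.460·4580/(2·5.67×10⁻⁸) = 1.858×10¹⁰ K⁴.
T = (1.858×10¹⁰)^(1/4).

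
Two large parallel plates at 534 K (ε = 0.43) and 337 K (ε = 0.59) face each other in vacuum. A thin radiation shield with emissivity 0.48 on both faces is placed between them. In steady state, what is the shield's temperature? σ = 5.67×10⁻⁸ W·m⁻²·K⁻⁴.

In steady state the net flux on the hot side equals that on the cold side.
σ(T₁⁴−T_s⁴)/D₁ = σ(T_s⁴−T₂⁴)/D₂, with D₁ = 1/ε₁+1/ε_s−1 = 3.409, D₂ = 1/ε_s+1/ε₂−1 = 2.778.
Solve for T_s⁴: T_s⁴ = (D₂·T₁⁴ + D₁·T₂⁴)/(D₁+D₂) = 4.362×10¹⁰ K⁴.

T_s ≈ 457 K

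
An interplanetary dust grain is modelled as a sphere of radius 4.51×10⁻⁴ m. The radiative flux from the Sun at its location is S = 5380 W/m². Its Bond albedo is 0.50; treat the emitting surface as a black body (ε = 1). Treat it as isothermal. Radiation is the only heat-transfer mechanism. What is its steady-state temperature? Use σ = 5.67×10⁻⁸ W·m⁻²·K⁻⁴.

T ≈ 330 K

At equilibrium, absorbed power = emitted power.
Absorbing cross-section = πr² = 6.390×10⁻⁷ m²; emitting surface = 4πr² = 2.556×10⁻⁶ m² (ratio 4).
(1−a)S·A_cross = εσ·A_surf·T⁴  ⇒  T⁴ = (1−a)S/(4σ).
T⁴ = 0.500·5380/(4·5.67×10⁻⁸) = 1.186×10¹⁰ K⁴.
T = (1.186×10¹⁰)^(1/4).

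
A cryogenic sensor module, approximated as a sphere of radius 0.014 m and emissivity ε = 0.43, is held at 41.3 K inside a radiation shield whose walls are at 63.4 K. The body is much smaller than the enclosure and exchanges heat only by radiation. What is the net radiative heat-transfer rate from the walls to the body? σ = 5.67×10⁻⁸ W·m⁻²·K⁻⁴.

P_net ≈ 7.96×10⁻⁴ W

For a small grey body in a large enclosure: P_net = εσA(T_body⁴ − T_wall⁴).
A = 4πr² = 0.002463 m²; T_body⁴ − T_wall⁴ = 2.909×10⁶ − 1.616×10⁷ = -1.325×10⁷ K⁴.
|P_net| = 0.43·5.67×10⁻⁸·0.002463·1.325×10⁷.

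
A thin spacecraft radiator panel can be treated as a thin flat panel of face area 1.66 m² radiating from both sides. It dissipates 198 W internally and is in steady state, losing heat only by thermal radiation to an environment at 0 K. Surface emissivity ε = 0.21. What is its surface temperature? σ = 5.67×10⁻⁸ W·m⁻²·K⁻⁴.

T ≈ 266 K

Steady state: internal power = radiated power, P = εσA T⁴.
Radiating area A = 2·1.66 = 3.320 m².
T⁴ = P/(εσA) = 198/(0.21·5.67×10⁻⁸·3.320) = 5.009×10⁹ K⁴.
T = (5.009×10⁹)^(1/4).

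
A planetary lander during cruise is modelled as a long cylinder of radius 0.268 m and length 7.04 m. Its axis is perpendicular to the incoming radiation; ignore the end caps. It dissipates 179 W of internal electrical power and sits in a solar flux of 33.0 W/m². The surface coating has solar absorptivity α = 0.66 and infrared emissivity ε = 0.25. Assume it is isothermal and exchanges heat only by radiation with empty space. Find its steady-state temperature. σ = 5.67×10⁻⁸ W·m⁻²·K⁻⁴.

T ≈ 199 K

At steady state, absorbed solar power + internal power = radiated power.
Absorbed: α·S·A_cross = 0.66·33.0·3.773 = 82.19 W (cross-section 2rL).
Total input = 82.19 + 179 = 261.2 W.
Radiated: εσ·A_surf·T⁴ with A_surf = 2πrL = 11.85 m².
T⁴ = 261.2/(0.25·5.67×10⁻⁸·11.85) = 1.554×10⁹ K⁴.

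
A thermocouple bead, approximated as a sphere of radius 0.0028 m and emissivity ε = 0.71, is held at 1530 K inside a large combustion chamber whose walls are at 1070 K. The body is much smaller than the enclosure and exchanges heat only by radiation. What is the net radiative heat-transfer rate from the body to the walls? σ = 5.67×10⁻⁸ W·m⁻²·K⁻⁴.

For a small grey body in a large enclosure: P_net = εσA(T_body⁴ − T_wall⁴).
A = 4πr² = 9.852×10⁻⁵ m²; T_body⁴ − T_wall⁴ = 5.480×10¹² − 1.311×10¹² = 4.169×10¹² K⁴.
|P_net| = 0.71·5.67×10⁻⁸·9.852×10⁻⁵·4.169×10¹².

P_net ≈ 16.5 W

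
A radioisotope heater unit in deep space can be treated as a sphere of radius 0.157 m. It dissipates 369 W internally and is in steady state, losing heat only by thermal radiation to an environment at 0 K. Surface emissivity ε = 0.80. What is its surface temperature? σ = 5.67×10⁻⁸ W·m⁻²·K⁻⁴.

Steady state: internal power = radiated power, P = εσA T⁴.
Radiating area A = 4πr² = 0.3097 m².
T⁴ = P/(εσA) = 369/(0.80·5.67×10⁻⁸·0.3097) = 2.626×10¹⁰ K⁴.
T = (2.626×10¹⁰)^(1/4).

T ≈ 403 K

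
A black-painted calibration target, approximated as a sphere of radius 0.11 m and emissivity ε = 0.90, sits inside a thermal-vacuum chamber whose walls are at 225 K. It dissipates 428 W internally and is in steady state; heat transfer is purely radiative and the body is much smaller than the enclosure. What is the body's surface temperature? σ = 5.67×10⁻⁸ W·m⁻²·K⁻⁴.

For a small grey body in a large enclosure, net radiated power = εσA(T⁴ − T_w⁴).
Steady state: P = εσA(T⁴ − T_w⁴) with A = 4πr² = 0.1521 m².
T⁴ = P/(εσA) + T_w⁴ = 428/(0.90·5.67×10⁻⁸·0.1521) + (225)⁴
    = 5.516×10¹⁰ + 2.563×10⁹ = 5.772×10¹⁰ K⁴.

T ≈ 490 K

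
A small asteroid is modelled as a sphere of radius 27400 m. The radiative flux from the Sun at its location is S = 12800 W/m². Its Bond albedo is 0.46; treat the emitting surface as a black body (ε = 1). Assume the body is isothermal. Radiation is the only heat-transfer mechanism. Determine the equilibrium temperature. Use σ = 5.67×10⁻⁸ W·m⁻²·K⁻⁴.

T ≈ 418 K

At equilibrium, absorbed power = emitted power.
Absorbing cross-section = πr² = 2.359×10⁹ m²; emitting surface = 4πr² = 9.434×10⁹ m² (ratio 4).
(1−a)S·A_cross = εσ·A_surf·T⁴  ⇒  T⁴ = (1−a)S/(4σ).
T⁴ = 0.540·12800/(4·5.67×10⁻⁸) = 3.048×10¹⁰ K⁴.
T = (3.048×10¹⁰)^(1/4).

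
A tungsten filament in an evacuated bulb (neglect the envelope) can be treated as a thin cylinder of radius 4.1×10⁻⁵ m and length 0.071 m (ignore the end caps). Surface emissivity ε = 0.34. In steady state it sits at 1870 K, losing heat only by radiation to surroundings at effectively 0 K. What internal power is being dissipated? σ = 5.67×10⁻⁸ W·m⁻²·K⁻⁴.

Steady state: P = εσA T⁴.
A = 2πrL = 1.829×10⁻⁵ m²; T⁴ = (1870)⁴ = 1.223×10¹³ K⁴.
P = 0.34 × 5.67×10⁻⁸ × 1.829×10⁻⁵ × 1.223×10¹³.

P ≈ 4.31 W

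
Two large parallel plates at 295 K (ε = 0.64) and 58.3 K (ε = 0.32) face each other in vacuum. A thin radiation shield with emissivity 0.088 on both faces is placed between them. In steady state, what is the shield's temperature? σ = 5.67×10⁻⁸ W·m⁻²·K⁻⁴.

T_s ≈ 252 K

In steady state the net flux on the hot side equals that on the cold side.
σ(T₁⁴−T_s⁴)/D₁ = σ(T_s⁴−T₂⁴)/D₂, with D₁ = 1/ε₁+1/ε_s−1 = 11.93, D₂ = 1/ε_s+1/ε₂−1 = 13.49.
Solve for T_s⁴: T_s⁴ = (D₂·T₁⁴ + D₁·T₂⁴)/(D₁+D₂) = 4.025×10⁹ K⁴.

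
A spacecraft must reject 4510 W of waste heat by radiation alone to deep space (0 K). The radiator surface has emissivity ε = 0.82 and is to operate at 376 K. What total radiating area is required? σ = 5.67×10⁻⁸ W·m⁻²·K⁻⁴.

P = εσA T⁴ ⇒ A = P/(εσT⁴).
T⁴ = 1.999×10¹⁰ K⁴.
A = 4510/(0.82 × 5.67×10⁻⁸ × 1.999×10¹⁰).

A ≈ 4.85 m²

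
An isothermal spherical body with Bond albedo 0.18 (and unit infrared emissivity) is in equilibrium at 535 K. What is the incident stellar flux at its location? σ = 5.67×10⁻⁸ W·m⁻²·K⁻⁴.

(1−a)S·πr² = σ·4πr²·T⁴ ⇒ S = 4σT⁴/(1−a).
S = 4·5.67×10⁻⁸·8.192×10¹⁰/0.820.

S ≈ 22700 W/m²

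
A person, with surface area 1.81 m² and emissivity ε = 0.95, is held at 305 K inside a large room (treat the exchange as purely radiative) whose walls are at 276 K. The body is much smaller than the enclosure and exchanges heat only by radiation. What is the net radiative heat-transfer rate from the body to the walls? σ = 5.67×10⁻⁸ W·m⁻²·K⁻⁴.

P_net ≈ 278 W

For a small grey body in a large enclosure: P_net = εσA(T_body⁴ − T_wall⁴).
A = 1.81 m²; T_body⁴ − T_wall⁴ = 8.654×10⁹ − 5.803×10⁹ = 2.851×10⁹ K⁴.
|P_net| = 0.95·5.67×10⁻⁸·1.810·2.851×10⁹.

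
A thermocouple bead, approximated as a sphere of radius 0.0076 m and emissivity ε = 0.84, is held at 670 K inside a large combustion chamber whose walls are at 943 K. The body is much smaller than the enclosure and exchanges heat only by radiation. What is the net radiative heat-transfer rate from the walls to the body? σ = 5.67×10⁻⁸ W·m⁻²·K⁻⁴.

For a small grey body in a large enclosure: P_net = εσA(T_body⁴ − T_wall⁴).
A = 4πr² = 7.258×10⁻⁴ m²; T_body⁴ − T_wall⁴ = 2.015×10¹¹ − 7.908×10¹¹ = -5.893×10¹¹ K⁴.
|P_net| = 0.84·5.67×10⁻⁸·7.258×10⁻⁴·5.893×10¹¹.

P_net ≈ 20.4 W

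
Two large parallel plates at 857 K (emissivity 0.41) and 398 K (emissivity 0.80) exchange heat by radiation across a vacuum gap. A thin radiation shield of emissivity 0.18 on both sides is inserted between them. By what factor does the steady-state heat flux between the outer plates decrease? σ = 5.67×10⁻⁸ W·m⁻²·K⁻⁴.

Without shield: q₀ = σΔ(T⁴)/(1/ε₁+1/ε₂−1) with denominator 2.689.
With shield the two gaps are in series; the resistances add: (1/ε₁+1/ε_s−1)+(1/ε_s+1/ε₂−1) = 6.995+5.806 = 12.80.
Heat-flux ratio q₀/q = 12.80/2.689.

factor ≈ 4.76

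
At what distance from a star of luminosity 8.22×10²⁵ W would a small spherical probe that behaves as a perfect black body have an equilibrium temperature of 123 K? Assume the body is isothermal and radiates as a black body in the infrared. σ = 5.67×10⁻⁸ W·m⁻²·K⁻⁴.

d ≈ 3.55×10¹¹ m

For an isothermal black-emitting sphere, (1−a)S·πr² = σ·4πr²·T⁴ ⇒ S = 4σT⁴/(1−a).
S = 4·5.67×10⁻⁸·(123)⁴/1.00 = 51.91 W/m².
Flux falls as S = L/(4πd²), so d = √(L/(4πS)) = √(8.22×10²⁵/(4π·51.91)).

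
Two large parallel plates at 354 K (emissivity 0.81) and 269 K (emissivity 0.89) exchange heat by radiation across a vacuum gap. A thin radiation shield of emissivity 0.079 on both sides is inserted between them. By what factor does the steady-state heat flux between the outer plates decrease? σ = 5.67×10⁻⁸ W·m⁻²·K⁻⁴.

Without shield: q₀ = σΔ(T⁴)/(1/ε₁+1/ε₂−1) with denominator 1.358.
With shield the two gaps are in series; the resistances add: (1/ε₁+1/ε_s−1)+(1/ε_s+1/ε₂−1) = 12.89+12.78 = 25.67.
Heat-flux ratio q₀/q = 25.67/1.358.

factor ≈ 18.9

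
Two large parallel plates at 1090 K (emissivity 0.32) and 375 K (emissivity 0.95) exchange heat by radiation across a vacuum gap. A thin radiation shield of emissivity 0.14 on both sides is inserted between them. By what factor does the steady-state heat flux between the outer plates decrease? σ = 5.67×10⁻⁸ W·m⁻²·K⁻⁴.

factor ≈ 5.18

Without shield: q₀ = σΔ(T⁴)/(1/ε₁+1/ε₂−1) with denominator 3.178.
With shield the two gaps are in series; the resistances add: (1/ε₁+1/ε_s−1)+(1/ε_s+1/ε₂−1) = 9.268+7.195 = 16.46.
Heat-flux ratio q₀/q = 16.46/3.178.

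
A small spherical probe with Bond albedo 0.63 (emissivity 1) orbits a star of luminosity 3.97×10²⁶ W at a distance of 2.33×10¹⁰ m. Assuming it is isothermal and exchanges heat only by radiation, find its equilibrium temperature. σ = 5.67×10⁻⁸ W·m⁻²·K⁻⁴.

First find the stellar flux at distance d: S = L/(4πd²) = 3.97×10²⁶/(4π·(2.33×10¹⁰)²) = 58190 W/m².
For an isothermal sphere, absorbed (1−a)S·πr² = emitted σ·4πr²·T⁴, so T⁴ = (1−a)S/(4σ).
T⁴ = 0.370·58190/(4·5.67×10⁻⁸) = 9.494×10¹⁰ K⁴.

T ≈ 555 K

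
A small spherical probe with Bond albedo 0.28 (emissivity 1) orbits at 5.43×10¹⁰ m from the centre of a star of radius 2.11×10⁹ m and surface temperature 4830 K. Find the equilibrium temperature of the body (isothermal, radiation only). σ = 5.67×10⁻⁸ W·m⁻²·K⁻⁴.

The star's surface emits σT_*⁴; at distance d the flux is S = σT_*⁴(R_*/d)².
S = 5.67×10⁻⁸·(4830)⁴·(2.11×10⁹/5.43×10¹⁰)² = 46590 W/m².
For an isothermal sphere T⁴ = (1−a)S/(4σ) = 1.479×10¹¹ K⁴.

T ≈ 620 K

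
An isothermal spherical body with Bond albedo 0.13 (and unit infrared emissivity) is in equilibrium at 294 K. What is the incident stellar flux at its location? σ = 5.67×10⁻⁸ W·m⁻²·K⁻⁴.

S ≈ 1950 W/m²

(1−a)S·πr² = σ·4πr²·T⁴ ⇒ S = 4σT⁴/(1−a).
S = 4·5.67×10⁻⁸·7.471×10⁹/0.870.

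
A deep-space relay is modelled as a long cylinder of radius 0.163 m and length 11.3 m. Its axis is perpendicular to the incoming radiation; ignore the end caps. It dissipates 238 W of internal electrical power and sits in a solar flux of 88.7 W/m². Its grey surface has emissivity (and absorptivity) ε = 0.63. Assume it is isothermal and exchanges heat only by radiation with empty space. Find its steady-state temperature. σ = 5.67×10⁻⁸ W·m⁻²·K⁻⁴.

At steady state, absorbed solar power + internal power = radiated power.
Absorbed: α·S·A_cross = 0.63·88.7·3.684 = 205.9 W (cross-section 2rL).
Total input = 205.9 + 238 = 443.9 W.
Radiated: εσ·A_surf·T⁴ with A_surf = 2πrL = 11.57 m².
T⁴ = 443.9/(0.63·5.67×10⁻⁸·11.57) = 1.074×10⁹ K⁴.

T ≈ 181 K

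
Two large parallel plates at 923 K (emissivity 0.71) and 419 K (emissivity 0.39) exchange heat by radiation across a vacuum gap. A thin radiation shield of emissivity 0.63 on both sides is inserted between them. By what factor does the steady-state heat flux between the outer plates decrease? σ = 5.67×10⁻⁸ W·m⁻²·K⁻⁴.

factor ≈ 1.73

Without shield: q₀ = σΔ(T⁴)/(1/ε₁+1/ε₂−1) with denominator 2.973.
With shield the two gaps are in series; the resistances add: (1/ε₁+1/ε_s−1)+(1/ε_s+1/ε₂−1) = 1.996+3.151 = 5.147.
Heat-flux ratio q₀/q = 5.147/2.973.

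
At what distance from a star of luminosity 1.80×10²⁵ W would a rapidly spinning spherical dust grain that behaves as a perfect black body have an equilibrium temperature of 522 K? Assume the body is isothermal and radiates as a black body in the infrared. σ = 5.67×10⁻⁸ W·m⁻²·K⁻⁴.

d ≈ 9.22×10⁹ m

For an isothermal black-emitting sphere, (1−a)S·πr² = σ·4πr²·T⁴ ⇒ S = 4σT⁴/(1−a).
S = 4·5.67×10⁻⁸·(522)⁴/1.00 = 16840 W/m².
Flux falls as S = L/(4πd²), so d = √(L/(4πS)) = √(1.80×10²⁵/(4π·16840)).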